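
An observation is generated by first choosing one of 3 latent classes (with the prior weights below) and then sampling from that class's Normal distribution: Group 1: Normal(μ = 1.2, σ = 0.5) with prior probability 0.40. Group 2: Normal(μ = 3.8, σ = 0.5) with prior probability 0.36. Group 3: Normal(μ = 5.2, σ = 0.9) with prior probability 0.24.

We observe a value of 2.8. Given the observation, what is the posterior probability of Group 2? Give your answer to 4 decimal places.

By Bayes' theorem, P(k | x) = P(Z=k) f_k(x) / Σ_j P(Z=j) f_j(x).
Normal densities:
  f_1 = 0.00476818
  f_2 = 0.107982
  f_3 = 0.0126622
Unnormalised posteriors:
  P(Z=1)·f_1 = 0.40 × 0.00476818 = 0.00190727
  P(Z=2)·f_2 = 0.36 × 0.107982 = 0.0388735
  P(Z=3)·f_3 = 0.24 × 0.0126622 = 0.00303893
Normaliser: 0.00190727 + 0.0388735 + 0.00303893 = 0.0438197
So the posterior for Group 2 is 0.0388735 / 0.0438197 ≈ 0.8871.

0.8871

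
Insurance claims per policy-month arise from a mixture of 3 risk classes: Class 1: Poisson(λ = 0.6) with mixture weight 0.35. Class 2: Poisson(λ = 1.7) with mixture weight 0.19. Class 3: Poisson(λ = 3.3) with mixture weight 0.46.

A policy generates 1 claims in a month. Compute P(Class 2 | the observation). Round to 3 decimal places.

0.256

Apply Bayes' rule: the posterior for each component is proportional to its prior times its likelihood at x.
Evaluate each component's likelihood at the observed value:
  L_1 = 0.329287
  L_2 = 0.310562
  L_3 = 0.121714
Weight by the priors:
  π_1·L_1 = 0.35 × 0.329287 = 0.11525
  π_2·L_2 = 0.19 × 0.310562 = 0.0590068
  π_3·L_3 = 0.46 × 0.121714 = 0.0559886
Evidence: 0.11525 + 0.0590068 + 0.0559886 = 0.230246
P(Class 2 | the observation) ≈ 0.256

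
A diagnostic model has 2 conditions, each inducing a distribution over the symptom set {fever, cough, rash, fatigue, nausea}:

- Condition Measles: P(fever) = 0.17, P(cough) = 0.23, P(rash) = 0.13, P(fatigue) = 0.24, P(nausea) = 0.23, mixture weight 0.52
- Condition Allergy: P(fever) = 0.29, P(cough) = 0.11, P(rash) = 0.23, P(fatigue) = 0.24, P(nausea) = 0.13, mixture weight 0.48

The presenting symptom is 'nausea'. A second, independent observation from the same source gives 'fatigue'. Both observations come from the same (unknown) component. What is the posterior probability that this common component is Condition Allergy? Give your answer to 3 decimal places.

0.343

Posterior ∝ prior × likelihood, so P(k | x) ∝ π_k f_k(x); normalise over all components.
Since both observations come from the same component, the likelihood for component k is f_k(x₁)·f_k(x₂).
  p_Measles = [P(nausea | comp) = 0.23] × [0.24] = 0.0552
  p_Allergy = [P(nausea | comp) = 0.13] × [0.24] = 0.0312
Weight by the priors:
  π_Measles·p_Measles = 0.52 × 0.0552 = 0.028704
  π_Allergy·p_Allergy = 0.48 × 0.0312 = 0.014976
Denominator: 0.028704 + 0.014976 = 0.04368
P(Condition Allergy | data) = 0.014976 / 0.04368 ≈ 0.343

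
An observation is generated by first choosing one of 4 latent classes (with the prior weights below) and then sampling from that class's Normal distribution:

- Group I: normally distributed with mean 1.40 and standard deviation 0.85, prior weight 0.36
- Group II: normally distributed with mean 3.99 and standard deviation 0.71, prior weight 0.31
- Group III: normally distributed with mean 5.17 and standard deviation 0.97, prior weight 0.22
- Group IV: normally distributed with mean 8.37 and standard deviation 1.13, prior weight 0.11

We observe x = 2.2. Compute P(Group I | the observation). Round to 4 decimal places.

The responsibility of component k is w_k f_k(x) divided by Σ_j w_j f_j(x).
Component likelihoods at x = 2.2:
  L_I = (1/(0.85·√(2π)))·exp(−(2.2−1.40)²/(2·0.85²)) = 0.469344·exp(-0.44291) = 0.301397
  L_II = (1/(0.71·√(2π)))·exp(−(2.2−3.99)²/(2·0.71²)) = 0.561891·exp(-3.17804) = 0.0234124
  L_III = (1/(0.97·√(2π)))·exp(−(2.2−5.17)²/(2·0.97²)) = 0.411281·exp(-4.68748) = 0.00378784
  L_IV = (1/(1.13·√(2π)))·exp(−(2.2−8.37)²/(2·1.13²)) = 0.353046·exp(-14.90677) = 1.18551e-07
Prior × likelihood for each component:
  w_I·L_I = 0.36 × 0.301397 = 0.108503
  w_II·L_II = 0.31 × 0.0234124 = 0.00725785
  w_III·L_III = 0.22 × 0.00378784 = 0.000833325
  w_IV·L_IV = 0.11 × 1.18551e-07 = 1.30406e-08
Denominator: 0.108503 + 0.00725785 + 0.000833325 + 1.30406e-08 = 0.116594
P(Group I | data) ≈ 0.9306

0.9306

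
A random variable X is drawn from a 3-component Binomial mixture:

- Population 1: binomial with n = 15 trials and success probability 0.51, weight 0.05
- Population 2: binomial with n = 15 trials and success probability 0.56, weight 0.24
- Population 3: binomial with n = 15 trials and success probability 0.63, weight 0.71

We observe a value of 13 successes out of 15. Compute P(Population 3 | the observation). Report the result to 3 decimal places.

P(component k | x) = w_k·f_k(x) / marginal(x), where marginal(x) = Σ_j w_j·f_j(x).
Evaluate each component's likelihood at the observed value:
  f_1 = C(15,13)·0.51^13·0.49^2 = 105·0.000157911·0.2401 = 0.00398101
  f_2 = C(15,13)·0.56^13·0.44^2 = 105·0.000532653·0.1936 = 0.0108278
  f_3 = C(15,13)·0.63^13·0.37^2 = 105·0.00246279·0.1369 = 0.0354014
Prior × likelihood for each component:
  w_1·f_1 = 0.05 × 0.00398101 = 0.000199051
  w_2·f_2 = 0.24 × 0.0108278 = 0.00259866
  w_3·f_3 = 0.71 × 0.0354014 = 0.025135
Sum: 0.000199051 + 0.00259866 + 0.025135 = 0.0279327
Responsibility of Population 3: 0.025135 / 0.0279327 ≈ 0.900

0.900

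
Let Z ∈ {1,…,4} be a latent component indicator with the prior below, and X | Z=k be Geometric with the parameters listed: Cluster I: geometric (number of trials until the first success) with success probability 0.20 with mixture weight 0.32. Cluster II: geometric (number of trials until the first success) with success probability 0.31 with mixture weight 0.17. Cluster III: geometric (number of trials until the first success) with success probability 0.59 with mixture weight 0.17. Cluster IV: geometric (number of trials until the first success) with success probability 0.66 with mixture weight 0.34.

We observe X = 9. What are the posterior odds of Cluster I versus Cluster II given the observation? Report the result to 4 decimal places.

3.9655

Posterior odds = (w_i f_i(x)) / (w_j f_j(x)); the normalising sum cancels.
Geometric probabilities:
  p_I = 0.20·(1−0.20)^8 = 0.20·0.167772 = 0.0335544
  p_II = 0.31·(1−0.31)^8 = 0.31·0.0513798 = 0.0159277
  p_III = 0.59·(1−0.59)^8 = 0.59·0.000798493 = 0.000471111
  p_IV = 0.66·(1−0.66)^8 = 0.66·0.000178579 = 0.000117862
Posterior odds = (w_I·p_I) / (w_II·p_II) = (0.32·0.0335544) / (0.17·0.0159277) = 0.0107374 / 0.00270772 ≈ 3.9655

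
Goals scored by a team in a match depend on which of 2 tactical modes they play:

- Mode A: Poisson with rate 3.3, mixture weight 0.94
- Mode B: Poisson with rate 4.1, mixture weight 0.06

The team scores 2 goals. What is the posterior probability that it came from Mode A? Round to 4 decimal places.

0.9576

Posterior ∝ prior × likelihood, so P(k | x) ∝ P(Z=k) f_k(x); normalise over all components.
Poisson probabilities:
  f_A = e^(−3.3)·3.3^2/2! = 0.200829
  f_B = e^(−4.1)·4.1^2/2! = 0.139293
Prior × likelihood for each component:
  P(Z=A)·f_A = 0.94 × 0.200829 = 0.188779
  P(Z=B)·f_B = 0.06 × 0.139293 = 0.0083576
Denominator: 0.188779 + 0.0083576 = 0.197137
P(Mode A | 2 goals) ≈ 0.9576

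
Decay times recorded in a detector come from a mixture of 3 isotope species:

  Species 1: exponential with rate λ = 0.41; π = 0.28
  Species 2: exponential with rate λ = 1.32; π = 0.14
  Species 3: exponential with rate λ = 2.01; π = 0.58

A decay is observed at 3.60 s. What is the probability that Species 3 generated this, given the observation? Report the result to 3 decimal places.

0.029

By Bayes' theorem, P(k | x) = w_k f_k(x) / Σ_j w_j f_j(x).
Evaluate each component's likelihood at the observed value:
  p_1 = 0.41·e^(−0.41·3.60) = 0.41·e^(−1.4760) = 0.0937055
  p_2 = 1.32·e^(−1.32·3.60) = 1.32·e^(−4.7520) = 0.0113974
  p_3 = 2.01·e^(−2.01·3.60) = 2.01·e^(−7.2360) = 0.00144758
Multiply by the mixture weights:
  w_1·p_1 = 0.28 × 0.0937055 = 0.0262375
  w_2·p_2 = 0.14 × 0.0113974 = 0.00159564
  w_3·p_3 = 0.58 × 0.00144758 = 0.000839594
Sum: 0.0262375 + 0.00159564 + 0.000839594 = 0.0286728
P(Species 3 | data) = 0.000839594 / 0.0286728 ≈ 0.029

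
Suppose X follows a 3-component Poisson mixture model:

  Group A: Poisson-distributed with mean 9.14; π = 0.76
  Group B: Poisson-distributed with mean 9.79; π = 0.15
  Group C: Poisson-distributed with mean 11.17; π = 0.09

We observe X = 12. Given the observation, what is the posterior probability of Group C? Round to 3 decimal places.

By Bayes' theorem, P(k | x) = π_k f_k(x) / Σ_j π_j f_j(x).
Component likelihoods at x = 12:
  L_A = e^(−9.14)·9.14^12/12! = 0.0761318
  L_B = e^(−9.79)·9.79^12/12! = 0.0906384
  L_C = e^(−11.17)·11.17^12/12! = 0.110977
Prior × likelihood for each component:
  π_A·L_A = 0.76 × 0.0761318 = 0.0578601
  π_B·L_B = 0.15 × 0.0906384 = 0.0135958
  π_C·L_C = 0.09 × 0.110977 = 0.0099879
Evidence: 0.0578601 + 0.0135958 + 0.0099879 = 0.0814438
P(Group C | x) ≈ 0.123

0.123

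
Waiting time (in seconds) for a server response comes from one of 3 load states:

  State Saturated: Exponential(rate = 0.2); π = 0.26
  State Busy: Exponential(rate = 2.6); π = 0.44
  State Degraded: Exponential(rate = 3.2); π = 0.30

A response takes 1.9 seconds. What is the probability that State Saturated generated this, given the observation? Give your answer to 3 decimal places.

Apply Bayes' rule: the posterior for each component is proportional to its prior times its likelihood at x.
Evaluate each component's likelihood at the observed value:
  f_Saturated = 0.136772
  f_Busy = 0.018602
  f_Degraded = 0.00732217
Unnormalised posteriors:
  w_Saturated·f_Saturated = 0.26 × 0.136772 = 0.0355608
  w_Busy·f_Busy = 0.44 × 0.018602 = 0.00818486
  w_Degraded·f_Degraded = 0.30 × 0.00732217 = 0.00219665
Denominator: 0.0355608 + 0.00818486 + 0.00219665 = 0.0459423
So the posterior for State Saturated is 0.0355608 / 0.0459423 ≈ 0.774.

0.774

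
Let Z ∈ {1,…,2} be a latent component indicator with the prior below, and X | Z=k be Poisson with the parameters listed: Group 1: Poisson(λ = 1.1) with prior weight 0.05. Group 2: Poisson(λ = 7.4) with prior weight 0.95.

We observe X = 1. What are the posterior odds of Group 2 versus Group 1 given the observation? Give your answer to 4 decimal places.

Since P(k|x) ∝ w_k f_k(x), the posterior odds are w_i f_i(x) / (w_j f_j(x)).
Component likelihoods at x = 1:
  p_1 = 0.366158
  p_2 = 0.00452327
Posterior odds = (w_2·p_2) / (w_1·p_1) = (0.95·0.00452327) / (0.05·0.366158) = 0.00429711 / 0.0183079 ≈ 0.2347

0.2347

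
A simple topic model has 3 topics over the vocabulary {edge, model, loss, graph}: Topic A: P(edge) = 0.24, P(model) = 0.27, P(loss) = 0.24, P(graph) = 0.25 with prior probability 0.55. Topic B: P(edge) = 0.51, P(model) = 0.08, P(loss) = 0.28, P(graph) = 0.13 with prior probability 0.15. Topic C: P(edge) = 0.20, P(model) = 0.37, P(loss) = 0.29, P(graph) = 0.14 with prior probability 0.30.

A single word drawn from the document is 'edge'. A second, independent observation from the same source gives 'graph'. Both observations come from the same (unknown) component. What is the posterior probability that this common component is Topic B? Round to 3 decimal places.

P(component k | x) = π_k·f_k(x) / marginal(x), where marginal(x) = Σ_j π_j·f_j(x).
Since both observations come from the same component, the likelihood for component k is f_k(x₁)·f_k(x₂).
  p_A = [0.24] × [0.25] = 0.06
  p_B = [0.51] × [0.13] = 0.0663
  p_C = [0.2] × [0.14] = 0.028
Weight by the priors:
  π_A·p_A = 0.55 × 0.06 = 0.033
  π_B·p_B = 0.15 × 0.0663 = 0.009945
  π_C·p_C = 0.30 × 0.028 = 0.0084
Normaliser: 0.033 + 0.009945 + 0.0084 = 0.051345
So the posterior for Topic B is 0.009945 / 0.051345 ≈ 0.194.

0.194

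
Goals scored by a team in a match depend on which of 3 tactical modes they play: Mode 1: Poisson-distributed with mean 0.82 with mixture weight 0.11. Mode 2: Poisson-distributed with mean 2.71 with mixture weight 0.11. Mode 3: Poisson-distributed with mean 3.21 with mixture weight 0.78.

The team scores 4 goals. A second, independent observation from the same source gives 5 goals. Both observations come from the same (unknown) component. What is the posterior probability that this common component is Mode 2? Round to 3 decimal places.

P(component k | x) = P(Z=k)·f_k(x) / marginal(x), where marginal(x) = Σ_j P(Z=j)·f_j(x).
Since both observations come from the same component, the likelihood for component k is f_k(x₁)·f_k(x₂).
  f_1 = [0.00829703] × [0.00136071] = 1.12899e-05
  f_2 = [0.14953] × [0.0810452] = 0.0121187
  f_3 = [0.178535] × [0.11462] = 0.0204636
Weight by the priors:
  P(Z=1)·f_1 = 0.11 × 1.12899e-05 = 1.24189e-06
  P(Z=2)·f_2 = 0.11 × 0.0121187 = 0.00133305
  P(Z=3)·f_3 = 0.78 × 0.0204636 = 0.0159616
Normaliser: 1.24189e-06 + 0.00133305 + 0.0159616 = 0.0172959
Responsibility of Mode 2: 0.00133305 / 0.0172959 ≈ 0.077

0.077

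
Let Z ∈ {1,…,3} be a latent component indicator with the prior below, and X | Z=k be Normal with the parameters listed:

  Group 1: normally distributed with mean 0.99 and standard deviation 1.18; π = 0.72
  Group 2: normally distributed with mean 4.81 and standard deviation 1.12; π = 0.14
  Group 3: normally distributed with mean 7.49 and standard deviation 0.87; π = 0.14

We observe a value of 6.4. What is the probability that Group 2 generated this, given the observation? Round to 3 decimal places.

0.383

The responsibility of component k is π_k f_k(x) divided by Σ_j π_j f_j(x).
Component likelihoods at x = 6.4:
  p_1 = (1/(1.18·√(2π)))·exp(−(6.4−0.99)²/(2·1.18²)) = 0.338087·exp(-10.50995) = 9.21756e-06
  p_2 = (1/(1.12·√(2π)))·exp(−(6.4−4.81)²/(2·1.12²)) = 0.356198·exp(-1.00769) = 0.130034
  p_3 = (1/(0.87·√(2π)))·exp(−(6.4−7.49)²/(2·0.87²)) = 0.458554·exp(-0.78485) = 0.209188
Weight by the priors:
  π_1·p_1 = 0.72 × 9.21756e-06 = 6.63665e-06
  π_2·p_2 = 0.14 × 0.130034 = 0.0182047
  π_3·p_3 = 0.14 × 0.209188 = 0.0292863
Denominator: 6.63665e-06 + 0.0182047 + 0.0292863 = 0.0474977
Responsibility of Group 2: 0.0182047 / 0.0474977 ≈ 0.383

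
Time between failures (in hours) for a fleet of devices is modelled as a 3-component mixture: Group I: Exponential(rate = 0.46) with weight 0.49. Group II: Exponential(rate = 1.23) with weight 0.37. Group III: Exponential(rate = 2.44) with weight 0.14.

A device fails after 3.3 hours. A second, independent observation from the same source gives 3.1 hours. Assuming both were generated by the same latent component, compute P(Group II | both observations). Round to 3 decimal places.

Posterior ∝ prior × likelihood, so P(k | x) ∝ P(Z=k) f_k(x); normalise over all components.
Since both observations come from the same component, the likelihood for component k is f_k(x₁)·f_k(x₂).
  p_I = [0.46·e^(−0.46·3.3) = 0.46·e^(−1.5180) = 0.100809] × [0.110523] = 0.0111417
  p_II = [1.23·e^(−1.23·3.3) = 1.23·e^(−4.0590) = 0.0212375] × [0.0271607] = 0.000576825
  p_III = [2.44·e^(−2.44·3.3) = 2.44·e^(−8.0520) = 0.000777053] × [0.00126586] = 9.83642e-07
Unnormalised posteriors:
  P(Z=I)·p_I = 0.49 × 0.0111417 = 0.00545945
  P(Z=II)·p_II = 0.37 × 0.000576825 = 0.000213425
  P(Z=III)·p_III = 0.14 × 9.83642e-07 = 1.3771e-07
Marginal: 0.00545945 + 0.000213425 + 1.3771e-07 = 0.00567301
So the posterior for Group II is 0.000213425 / 0.00567301 ≈ 0.038.

0.038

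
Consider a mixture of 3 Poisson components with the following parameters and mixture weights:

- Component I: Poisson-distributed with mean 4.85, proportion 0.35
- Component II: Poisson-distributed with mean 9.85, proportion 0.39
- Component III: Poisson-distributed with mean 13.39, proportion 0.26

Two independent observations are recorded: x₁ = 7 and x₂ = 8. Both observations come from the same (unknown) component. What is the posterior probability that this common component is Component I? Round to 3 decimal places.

0.312

By Bayes' theorem, P(k | x) = π_k f_k(x) / Σ_j π_j f_j(x).
Since both observations come from the same component, the likelihood for component k is f_k(x₁)·f_k(x₂).
  L_I = [0.0980468] × [0.0594409] = 0.00582799
  L_II = [0.0941505] × [0.115923] = 0.0109142
  L_III = [0.0234331] × [0.0392212] = 0.000919076
Weight by the priors:
  π_I·L_I = 0.35 × 0.00582799 = 0.0020398
  π_II·L_II = 0.39 × 0.0109142 = 0.00425653
  π_III·L_III = 0.26 × 0.000919076 = 0.00023896
Normaliser: 0.0020398 + 0.00425653 + 0.00023896 = 0.00653529
So the posterior for Component I is 0.0020398 / 0.00653529 ≈ 0.312.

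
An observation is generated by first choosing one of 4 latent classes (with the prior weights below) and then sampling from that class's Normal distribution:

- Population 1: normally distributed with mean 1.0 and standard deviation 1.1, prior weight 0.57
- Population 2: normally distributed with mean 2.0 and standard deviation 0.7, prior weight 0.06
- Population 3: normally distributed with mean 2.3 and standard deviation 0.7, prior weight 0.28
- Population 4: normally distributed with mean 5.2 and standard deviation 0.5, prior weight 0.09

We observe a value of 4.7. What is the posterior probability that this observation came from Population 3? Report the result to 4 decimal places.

0.0100

The responsibility of component k is π_k f_k(x) divided by Σ_j π_j f_j(x).
Normal densities:
  L_1 = (1/(1.1·√(2π)))·exp(−(4.7−1.0)²/(2·1.1²)) = 0.362675·exp(-5.65702) = 0.00126678
  L_2 = (1/(0.7·√(2π)))·exp(−(4.7−2.0)²/(2·0.7²)) = 0.569918·exp(-7.43878) = 0.000335114
  L_3 = (1/(0.7·√(2π)))·exp(−(4.7−2.3)²/(2·0.7²)) = 0.569918·exp(-5.87755) = 0.0015967
  L_4 = (1/(0.5·√(2π)))·exp(−(4.7−5.2)²/(2·0.5²)) = 0.797885·exp(-0.50000) = 0.483941
Prior × likelihood for each component:
  π_1·L_1 = 0.57 × 0.00126678 = 0.000722067
  π_2·L_2 = 0.06 × 0.000335114 = 2.01069e-05
  π_3·L_3 = 0.28 × 0.0015967 = 0.000447077
  π_4·L_4 = 0.09 × 0.483941 = 0.0435547
Marginal: 0.000722067 + 2.01069e-05 + 0.000447077 + 0.0435547 = 0.044744
P(Population 3 | the observation) ≈ 0.0100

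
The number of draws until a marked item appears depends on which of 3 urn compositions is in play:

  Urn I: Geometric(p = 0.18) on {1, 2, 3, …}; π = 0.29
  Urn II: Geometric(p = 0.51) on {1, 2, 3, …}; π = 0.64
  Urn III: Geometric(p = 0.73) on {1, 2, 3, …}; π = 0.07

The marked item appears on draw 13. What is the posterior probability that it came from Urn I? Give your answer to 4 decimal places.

0.9872

The responsibility of component k is w_k f_k(x) divided by Σ_j w_j f_j(x).
Geometric probabilities:
  f_I = 0.18·(1−0.18)^12 = 0.18·0.0924201 = 0.0166356
  f_II = 0.51·(1−0.51)^12 = 0.51·0.000191581 = 9.77064e-05
  f_III = 0.73·(1−0.73)^12 = 0.73·1.50095e-07 = 1.09569e-07
Multiply by the mixture weights:
  w_I·f_I = 0.29 × 0.0166356 = 0.00482433
  w_II·f_II = 0.64 × 9.77064e-05 = 6.25321e-05
  w_III·f_III = 0.07 × 1.09569e-07 = 7.66984e-09
Denominator: 0.00482433 + 6.25321e-05 + 7.66984e-09 = 0.00488687
Responsibility of Urn I: 0.00482433 / 0.00488687 ≈ 0.9872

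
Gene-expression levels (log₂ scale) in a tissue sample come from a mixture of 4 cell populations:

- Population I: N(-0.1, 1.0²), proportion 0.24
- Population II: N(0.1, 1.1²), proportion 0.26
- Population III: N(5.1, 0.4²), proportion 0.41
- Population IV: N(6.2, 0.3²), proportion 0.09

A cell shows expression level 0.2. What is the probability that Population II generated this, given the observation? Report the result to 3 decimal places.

Posterior ∝ prior × likelihood, so P(k | x) ∝ P(Z=k) f_k(x); normalise over all components.
Normal densities:
  p_I = 0.381388
  p_II = 0.361179
  p_III = 2.58936e-33
  p_IV = 1.84032e-87
Prior × likelihood for each component:
  P(Z=I)·p_I = 0.24 × 0.381388 = 0.0915331
  P(Z=II)·p_II = 0.26 × 0.361179 = 0.0939066
  P(Z=III)·p_III = 0.41 × 2.58936e-33 = 1.06164e-33
  P(Z=IV)·p_IV = 0.09 × 1.84032e-87 = 1.65628e-88
Marginal: 0.0915331 + 0.0939066 + 1.06164e-33 + 1.65628e-88 = 0.18544
So the posterior for Population II is 0.0939066 / 0.18544 ≈ 0.506.

0.506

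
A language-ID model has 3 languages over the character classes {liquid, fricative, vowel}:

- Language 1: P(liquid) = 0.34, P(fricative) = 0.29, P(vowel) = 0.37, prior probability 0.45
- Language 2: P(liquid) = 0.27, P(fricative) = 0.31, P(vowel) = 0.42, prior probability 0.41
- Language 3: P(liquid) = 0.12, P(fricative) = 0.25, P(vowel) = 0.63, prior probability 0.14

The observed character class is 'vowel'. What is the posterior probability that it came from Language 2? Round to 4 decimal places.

Posterior ∝ prior × likelihood, so P(k | x) ∝ w_k f_k(x); normalise over all components.
Component likelihoods at x = 'vowel':
  L_1 = P(vowel | comp) = 0.37
  L_2 = P(vowel | comp) = 0.42
  L_3 = P(vowel | comp) = 0.63
Unnormalised posteriors:
  w_1·L_1 = 0.45 × 0.37 = 0.1665
  w_2·L_2 = 0.41 × 0.42 = 0.1722
  w_3·L_3 = 0.14 × 0.63 = 0.0882
Sum: 0.1665 + 0.1722 + 0.0882 = 0.4269
P(Language 2 | x) = 0.1722 / 0.4269 ≈ 0.4034

0.4034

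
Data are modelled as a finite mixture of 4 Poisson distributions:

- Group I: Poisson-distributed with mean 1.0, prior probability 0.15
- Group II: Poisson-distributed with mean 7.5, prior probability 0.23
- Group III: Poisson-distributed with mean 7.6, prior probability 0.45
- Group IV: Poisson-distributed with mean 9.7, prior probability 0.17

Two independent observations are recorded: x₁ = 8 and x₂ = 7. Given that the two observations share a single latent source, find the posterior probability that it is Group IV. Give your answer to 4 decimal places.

The responsibility of component k is π_k f_k(x) divided by Σ_j π_j f_j(x).
Since both observations come from the same component, the likelihood for component k is f_k(x₁)·f_k(x₂).
  p_I = [9.12399e-06] × [7.2992e-05] = 6.65978e-10
  p_II = [0.137329] × [0.146484] = 0.0201164
  p_III = [0.13815] × [0.145421] = 0.0200899
  p_IV = [0.119123] × [0.0982461] = 0.0117034
Prior × likelihood for each component:
  π_I·p_I = 0.15 × 6.65978e-10 = 9.98967e-11
  π_II·p_II = 0.23 × 0.0201164 = 0.00462678
  π_III·p_III = 0.45 × 0.0200899 = 0.00904043
  π_IV·p_IV = 0.17 × 0.0117034 = 0.00198958
Evidence: 9.98967e-11 + 0.00462678 + 0.00904043 + 0.00198958 = 0.0156568
Responsibility of Group IV: 0.00198958 / 0.0156568 ≈ 0.1271

0.1271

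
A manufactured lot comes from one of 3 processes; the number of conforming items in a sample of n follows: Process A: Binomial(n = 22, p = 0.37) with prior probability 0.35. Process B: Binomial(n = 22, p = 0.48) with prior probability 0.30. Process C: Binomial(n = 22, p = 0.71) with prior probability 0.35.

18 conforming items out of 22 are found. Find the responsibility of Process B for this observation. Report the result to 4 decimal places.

By Bayes' theorem, P(k | x) = w_k f_k(x) / Σ_j w_j f_j(x).
Evaluate each component's likelihood at the observed value:
  p_A = C(22,18)·0.37^18·0.63^4 = 7315·1.68901e-08·0.15753 = 1.94629e-05
  p_B = C(22,18)·0.48^18·0.52^4 = 7315·1.82954e-06·0.0731162 = 0.000978521
  p_C = C(22,18)·0.71^18·0.29^4 = 7315·0.00210209·0.00707281 = 0.108757
Prior × likelihood for each component:
  w_A·p_A = 0.35 × 1.94629e-05 = 6.81202e-06
  w_B·p_B = 0.30 × 0.000978521 = 0.000293556
  w_C·p_C = 0.35 × 0.108757 = 0.0380649
Marginal: 6.81202e-06 + 0.000293556 + 0.0380649 = 0.0383653
P(Process B | 18 conforming items out of 22) ≈ 0.0077

0.0077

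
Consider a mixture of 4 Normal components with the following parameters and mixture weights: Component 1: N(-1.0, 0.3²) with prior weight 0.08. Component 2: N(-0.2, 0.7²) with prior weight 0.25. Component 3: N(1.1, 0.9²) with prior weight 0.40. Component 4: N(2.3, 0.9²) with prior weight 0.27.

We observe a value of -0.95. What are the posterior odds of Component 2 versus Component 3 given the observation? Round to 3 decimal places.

The posterior odds equal the prior odds times the likelihood ratio: (P(Z=i)/P(Z=j))·(f_i(x)/f_j(x)).
Component likelihoods at x = -0.95:
  p_1 = (1/(0.3·√(2π)))·exp(−(-0.95−-1.0)²/(2·0.3²)) = 1.329808·exp(-0.01389) = 1.31147
  p_2 = (1/(0.7·√(2π)))·exp(−(-0.95−-0.2)²/(2·0.7²)) = 0.569918·exp(-0.57398) = 0.321023
  p_3 = (1/(0.9·√(2π)))·exp(−(-0.95−1.1)²/(2·0.9²)) = 0.443269·exp(-2.59414) = 0.0331168
  p_4 = (1/(0.9·√(2π)))·exp(−(-0.95−2.3)²/(2·0.9²)) = 0.443269·exp(-6.52006) = 0.000653192
Odds = (0.25/0.40) × (0.321023/0.0331168) = 0.625 × 9.69365 ≈ 6.059

6.059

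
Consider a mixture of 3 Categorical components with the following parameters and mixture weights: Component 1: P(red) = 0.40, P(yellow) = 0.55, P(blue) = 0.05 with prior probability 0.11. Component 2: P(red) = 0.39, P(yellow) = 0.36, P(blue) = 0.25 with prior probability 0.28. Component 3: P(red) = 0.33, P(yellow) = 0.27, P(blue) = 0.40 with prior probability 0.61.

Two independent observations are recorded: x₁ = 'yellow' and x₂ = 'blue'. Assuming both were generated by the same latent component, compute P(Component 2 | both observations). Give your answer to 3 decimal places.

Posterior ∝ prior × likelihood, so P(k | x) ∝ π_k f_k(x); normalise over all components.
Since both observations come from the same component, the likelihood for component k is f_k(x₁)·f_k(x₂).
  L_1 = [P(yellow | comp) = 0.55] × [0.05] = 0.0275
  L_2 = [P(yellow | comp) = 0.36] × [0.25] = 0.09
  L_3 = [P(yellow | comp) = 0.27] × [0.4] = 0.108
Unnormalised posteriors:
  π_1·L_1 = 0.11 × 0.0275 = 0.003025
  π_2·L_2 = 0.28 × 0.09 = 0.0252
  π_3·L_3 = 0.61 × 0.108 = 0.06588
Evidence: 0.003025 + 0.0252 + 0.06588 = 0.094105
So the posterior for Component 2 is 0.0252 / 0.094105 ≈ 0.268.

0.268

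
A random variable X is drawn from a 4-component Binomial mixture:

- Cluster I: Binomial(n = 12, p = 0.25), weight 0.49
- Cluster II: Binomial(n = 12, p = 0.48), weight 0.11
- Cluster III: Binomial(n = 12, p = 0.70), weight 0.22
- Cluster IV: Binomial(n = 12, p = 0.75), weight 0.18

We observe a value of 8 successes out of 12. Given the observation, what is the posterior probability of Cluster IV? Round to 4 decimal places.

The responsibility of component k is π_k f_k(x) divided by Σ_j π_j f_j(x).
Component likelihoods at x = 8 successes out of 12:
  p_I = C(12,8)·0.25^8·0.75^4 = 495·1.52588e-05·0.316406 = 0.00238985
  p_II = C(12,8)·0.48^8·0.52^4 = 495·0.00281793·0.0731162 = 0.101988
  p_III = C(12,8)·0.70^8·0.30^4 = 495·0.057648·0.0081 = 0.23114
  p_IV = C(12,8)·0.75^8·0.25^4 = 495·0.100113·0.00390625 = 0.193578
Prior × likelihood for each component:
  π_I·p_I = 0.49 × 0.00238985 = 0.00117103
  π_II·p_II = 0.11 × 0.101988 = 0.0112187
  π_III·p_III = 0.22 × 0.23114 = 0.0508507
  π_IV·p_IV = 0.18 × 0.193578 = 0.034844
Evidence: 0.00117103 + 0.0112187 + 0.0508507 + 0.034844 = 0.0980844
P(Cluster IV | x) ≈ 0.3552

0.3552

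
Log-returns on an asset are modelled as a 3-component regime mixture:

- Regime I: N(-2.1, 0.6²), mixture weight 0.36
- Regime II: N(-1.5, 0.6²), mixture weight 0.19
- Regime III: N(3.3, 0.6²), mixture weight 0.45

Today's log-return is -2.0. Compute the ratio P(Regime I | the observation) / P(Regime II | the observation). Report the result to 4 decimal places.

The posterior odds equal the prior odds times the likelihood ratio: (w_i/w_j)·(f_i(x)/f_j(x)).
Normal densities:
  p_I = 0.655733
  p_II = 0.469853
  p_III = 7.57255e-18
0.236064 / 0.0892721 ≈ 2.6443

2.6443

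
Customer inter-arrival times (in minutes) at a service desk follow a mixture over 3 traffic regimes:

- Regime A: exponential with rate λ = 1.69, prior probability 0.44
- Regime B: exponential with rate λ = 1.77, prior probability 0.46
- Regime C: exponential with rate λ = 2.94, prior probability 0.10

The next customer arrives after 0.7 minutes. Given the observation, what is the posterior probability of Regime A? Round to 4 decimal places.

By Bayes' theorem, P(k | x) = P(Z=k) f_k(x) / Σ_j P(Z=j) f_j(x).
Evaluate each component's likelihood at the observed value:
  f_A = 0.517745
  f_B = 0.512723
  f_C = 0.375465
Prior × likelihood for each component:
  P(Z=A)·f_A = 0.44 × 0.517745 = 0.227808
  P(Z=B)·f_B = 0.46 × 0.512723 = 0.235852
  P(Z=C)·f_C = 0.10 × 0.375465 = 0.0375465
Sum: 0.227808 + 0.235852 + 0.0375465 = 0.501207
Responsibility of Regime A: 0.227808 / 0.501207 ≈ 0.4545

0.4545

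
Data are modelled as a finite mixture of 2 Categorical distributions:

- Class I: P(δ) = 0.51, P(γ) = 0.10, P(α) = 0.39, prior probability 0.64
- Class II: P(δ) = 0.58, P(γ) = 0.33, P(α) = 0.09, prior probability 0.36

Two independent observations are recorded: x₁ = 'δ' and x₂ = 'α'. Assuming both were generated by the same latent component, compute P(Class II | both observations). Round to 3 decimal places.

P(component k | x) = P(Z=k)·f_k(x) / marginal(x), where marginal(x) = Σ_j P(Z=j)·f_j(x).
Since both observations come from the same component, the likelihood for component k is f_k(x₁)·f_k(x₂).
  p_I = [P(δ | comp) = 0.51] × [0.39] = 0.1989
  p_II = [P(δ | comp) = 0.58] × [0.09] = 0.0522
Multiply by the mixture weights:
  P(Z=I)·p_I = 0.64 × 0.1989 = 0.127296
  P(Z=II)·p_II = 0.36 × 0.0522 = 0.018792
Sum: 0.127296 + 0.018792 = 0.146088
P(Class II | x) ≈ 0.129

0.129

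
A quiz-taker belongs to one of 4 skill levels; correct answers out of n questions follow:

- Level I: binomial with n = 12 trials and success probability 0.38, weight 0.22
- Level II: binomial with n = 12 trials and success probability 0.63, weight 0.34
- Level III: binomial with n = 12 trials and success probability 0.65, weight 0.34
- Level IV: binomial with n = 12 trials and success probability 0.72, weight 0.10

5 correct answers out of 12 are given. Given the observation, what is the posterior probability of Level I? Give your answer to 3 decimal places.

0.506

Apply Bayes' rule: the posterior for each component is proportional to its prior times its likelihood at x.
Binomial probabilities:
  f_I = 0.220996
  f_II = 0.0746174
  f_III = 0.0591246
  f_IV = 0.0206773
Multiply by the mixture weights:
  π_I·f_I = 0.22 × 0.220996 = 0.0486192
  π_II·f_II = 0.34 × 0.0746174 = 0.0253699
  π_III·f_III = 0.34 × 0.0591246 = 0.0201024
  π_IV·f_IV = 0.10 × 0.0206773 = 0.00206773
Denominator: 0.0486192 + 0.0253699 + 0.0201024 + 0.00206773 = 0.0961592
Responsibility of Level I: 0.0486192 / 0.0961592 ≈ 0.506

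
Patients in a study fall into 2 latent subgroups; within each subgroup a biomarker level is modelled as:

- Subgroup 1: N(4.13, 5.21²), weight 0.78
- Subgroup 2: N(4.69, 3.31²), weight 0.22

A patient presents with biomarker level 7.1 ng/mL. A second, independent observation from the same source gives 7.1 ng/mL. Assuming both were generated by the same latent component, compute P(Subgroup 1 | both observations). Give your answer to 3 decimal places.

0.637

Apply Bayes' rule: the posterior for each component is proportional to its prior times its likelihood at x.
Since both observations come from the same component, the likelihood for component k is f_k(x₁)·f_k(x₂).
  L_1 = [0.0650889] × [0.0650889] = 0.00423657
  L_2 = [0.0924628] × [0.0924628] = 0.00854937
Multiply by the mixture weights:
  P(Z=1)·L_1 = 0.78 × 0.00423657 = 0.00330452
  P(Z=2)·L_2 = 0.22 × 0.00854937 = 0.00188086
Evidence: 0.00330452 + 0.00188086 = 0.00518538
P(Subgroup 1 | data) ≈ 0.637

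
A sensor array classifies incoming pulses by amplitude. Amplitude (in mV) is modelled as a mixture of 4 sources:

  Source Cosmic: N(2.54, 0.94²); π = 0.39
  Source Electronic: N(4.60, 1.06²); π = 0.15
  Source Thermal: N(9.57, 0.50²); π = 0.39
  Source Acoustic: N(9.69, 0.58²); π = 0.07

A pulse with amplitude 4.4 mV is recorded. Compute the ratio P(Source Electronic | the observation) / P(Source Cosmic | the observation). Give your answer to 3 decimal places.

2.373

Posterior odds = (π_i f_i(x)) / (π_j f_j(x)); the normalising sum cancels.
Component likelihoods at x = 4.4 mV:
  L_Cosmic = 0.0599205
  L_Electronic = 0.369721
  L_Thermal = 4.84744e-24
  L_Acoustic = 5.93826e-19
0.0554581 / 0.023369 ≈ 2.373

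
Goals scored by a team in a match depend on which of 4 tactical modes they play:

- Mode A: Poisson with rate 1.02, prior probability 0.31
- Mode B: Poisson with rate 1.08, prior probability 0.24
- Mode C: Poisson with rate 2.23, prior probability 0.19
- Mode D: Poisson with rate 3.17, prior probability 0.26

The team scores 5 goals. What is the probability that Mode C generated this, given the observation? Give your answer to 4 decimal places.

0.2316

Posterior ∝ prior × likelihood, so P(k | x) ∝ w_k f_k(x); normalise over all components.
Evaluate each component's likelihood at the observed value:
  f_A = e^(−1.02)·1.02^5/5! = 0.00331772
  f_B = e^(−1.08)·1.08^5/5! = 0.00415814
  f_C = e^(−2.23)·2.23^5/5! = 0.0494159
  f_D = e^(−3.17)·3.17^5/5! = 0.112047
Prior × likelihood for each component:
  w_A·f_A = 0.31 × 0.00331772 = 0.00102849
  w_B·f_B = 0.24 × 0.00415814 = 0.000997954
  w_C·f_C = 0.19 × 0.0494159 = 0.00938901
  w_D·f_D = 0.26 × 0.112047 = 0.0291323
Normaliser: 0.00102849 + 0.000997954 + 0.00938901 + 0.0291323 = 0.0405478
P(Mode C | the observation) = 0.00938901 / 0.0405478 ≈ 0.2316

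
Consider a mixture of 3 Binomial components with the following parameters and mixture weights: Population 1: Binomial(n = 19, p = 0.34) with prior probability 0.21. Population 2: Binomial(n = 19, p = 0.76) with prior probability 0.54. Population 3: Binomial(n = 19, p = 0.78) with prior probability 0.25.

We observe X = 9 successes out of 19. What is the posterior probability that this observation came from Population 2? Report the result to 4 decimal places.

Posterior ∝ prior × likelihood, so P(k | x) ∝ P(Z=k) f_k(x); normalise over all components.
Evaluate each component's likelihood at the observed value:
  f_1 = 0.0879667
  f_2 = 0.00495454
  f_3 = 0.00262209
Weight by the priors:
  P(Z=1)·f_1 = 0.21 × 0.0879667 = 0.018473
  P(Z=2)·f_2 = 0.54 × 0.00495454 = 0.00267545
  P(Z=3)·f_3 = 0.25 × 0.00262209 = 0.000655521
Denominator: 0.018473 + 0.00267545 + 0.000655521 = 0.021804
P(Population 2 | data) ≈ 0.1227

0.1227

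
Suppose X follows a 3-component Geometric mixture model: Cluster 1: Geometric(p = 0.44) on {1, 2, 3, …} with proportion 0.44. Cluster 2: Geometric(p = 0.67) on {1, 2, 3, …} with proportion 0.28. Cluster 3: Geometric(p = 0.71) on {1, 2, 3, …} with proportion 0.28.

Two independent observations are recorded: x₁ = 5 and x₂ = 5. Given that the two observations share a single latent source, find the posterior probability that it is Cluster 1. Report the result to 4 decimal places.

0.9708

Posterior ∝ prior × likelihood, so P(k | x) ∝ π_k f_k(x); normalise over all components.
Since both observations come from the same component, the likelihood for component k is f_k(x₁)·f_k(x₂).
  f_1 = [0.44·(1−0.44)^4 = 0.44·0.098345 = 0.0432718] × [0.0432718] = 0.00187245
  f_2 = [0.67·(1−0.67)^4 = 0.67·0.0118592 = 0.00794567] × [0.00794567] = 6.31337e-05
  f_3 = [0.71·(1−0.71)^4 = 0.71·0.00707281 = 0.0050217] × [0.0050217] = 2.52174e-05
Multiply by the mixture weights:
  π_1·f_1 = 0.44 × 0.00187245 = 0.000823877
  π_2·f_2 = 0.28 × 6.31337e-05 = 1.76774e-05
  π_3·f_3 = 0.28 × 2.52174e-05 = 7.06088e-06
Evidence: 0.000823877 + 1.76774e-05 + 7.06088e-06 = 0.000848615
P(Cluster 1 | x₁, x₂) = 0.000823877 / 0.000848615 ≈ 0.9708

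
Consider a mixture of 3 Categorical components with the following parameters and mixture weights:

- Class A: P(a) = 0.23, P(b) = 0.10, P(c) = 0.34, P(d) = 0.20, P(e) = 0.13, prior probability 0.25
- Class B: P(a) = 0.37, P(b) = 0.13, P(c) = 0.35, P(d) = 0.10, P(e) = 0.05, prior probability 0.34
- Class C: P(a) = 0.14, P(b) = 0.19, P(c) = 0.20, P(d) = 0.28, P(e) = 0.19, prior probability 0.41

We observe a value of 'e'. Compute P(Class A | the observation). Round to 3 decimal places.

0.255

The responsibility of component k is w_k f_k(x) divided by Σ_j w_j f_j(x).
Evaluate each component's likelihood at the observed value:
  f_A = P(e | comp) = 0.13
  f_B = P(e | comp) = 0.05
  f_C = P(e | comp) = 0.19
Prior × likelihood for each component:
  w_A·f_A = 0.25 × 0.13 = 0.0325
  w_B·f_B = 0.34 × 0.05 = 0.017
  w_C·f_C = 0.41 × 0.19 = 0.0779
Normaliser: 0.0325 + 0.017 + 0.0779 = 0.1274
P(Class A | x) ≈ 0.255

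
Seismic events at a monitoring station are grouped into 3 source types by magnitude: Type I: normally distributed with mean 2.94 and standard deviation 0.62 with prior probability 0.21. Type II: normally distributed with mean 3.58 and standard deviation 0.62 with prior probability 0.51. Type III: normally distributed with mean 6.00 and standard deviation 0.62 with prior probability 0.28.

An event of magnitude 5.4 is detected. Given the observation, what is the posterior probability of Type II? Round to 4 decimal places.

Posterior ∝ prior × likelihood, so P(k | x) ∝ P(Z=k) f_k(x); normalise over all components.
Component likelihoods at x = 5.4:
  L_I = (1/(0.62·√(2π)))·exp(−(5.4−2.94)²/(2·0.62²)) = 0.643455·exp(-7.87149) = 0.000245457
  L_II = (1/(0.62·√(2π)))·exp(−(5.4−3.58)²/(2·0.62²)) = 0.643455·exp(-4.30853) = 0.00865658
  L_III = (1/(0.62·√(2π)))·exp(−(5.4−6.00)²/(2·0.62²)) = 0.643455·exp(-0.46826) = 0.40286
Unnormalised posteriors:
  P(Z=I)·L_I = 0.21 × 0.000245457 = 5.15459e-05
  P(Z=II)·L_II = 0.51 × 0.00865658 = 0.00441486
  P(Z=III)·L_III = 0.28 × 0.40286 = 0.112801
Denominator: 5.15459e-05 + 0.00441486 + 0.112801 = 0.117267
P(Type II | the observation) ≈ 0.0376

0.0376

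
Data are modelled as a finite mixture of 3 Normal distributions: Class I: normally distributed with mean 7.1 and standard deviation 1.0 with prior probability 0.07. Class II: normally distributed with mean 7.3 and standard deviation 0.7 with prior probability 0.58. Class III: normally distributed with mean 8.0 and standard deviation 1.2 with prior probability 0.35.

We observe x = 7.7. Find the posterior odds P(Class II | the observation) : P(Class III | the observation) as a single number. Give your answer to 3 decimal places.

Only the two components matter; the odds are (w_i f_i(x)) / (w_j f_j(x)).
Evaluate each component's likelihood at the observed value:
  p_I = (1/(1.0·√(2π)))·exp(−(7.7−7.1)²/(2·1.0²)) = 0.398942·exp(-0.18000) = 0.333225
  p_II = (1/(0.7·√(2π)))·exp(−(7.7−7.3)²/(2·0.7²)) = 0.569918·exp(-0.16327) = 0.484068
  p_III = (1/(1.2·√(2π)))·exp(−(7.7−8.0)²/(2·1.2²)) = 0.332452·exp(-0.03125) = 0.322223
Posterior odds = (w_II·p_II) / (w_III·p_III) = (0.58·0.484068) / (0.35·0.322223) = 0.28076 / 0.112778 ≈ 2.489

2.489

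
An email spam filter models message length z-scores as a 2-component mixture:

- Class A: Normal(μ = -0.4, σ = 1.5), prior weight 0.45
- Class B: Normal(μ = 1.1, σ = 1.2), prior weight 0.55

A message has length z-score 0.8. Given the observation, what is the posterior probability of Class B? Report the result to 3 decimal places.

By Bayes' theorem, P(k | x) = π_k f_k(x) / Σ_j π_j f_j(x).
Evaluate each component's likelihood at the observed value:
  L_A = 0.193128
  L_B = 0.322223
Prior × likelihood for each component:
  π_A·L_A = 0.45 × 0.193128 = 0.0869075
  π_B·L_B = 0.55 × 0.322223 = 0.177223
Marginal: 0.0869075 + 0.177223 = 0.26413
Responsibility of Class B: 0.177223 / 0.26413 ≈ 0.671

0.671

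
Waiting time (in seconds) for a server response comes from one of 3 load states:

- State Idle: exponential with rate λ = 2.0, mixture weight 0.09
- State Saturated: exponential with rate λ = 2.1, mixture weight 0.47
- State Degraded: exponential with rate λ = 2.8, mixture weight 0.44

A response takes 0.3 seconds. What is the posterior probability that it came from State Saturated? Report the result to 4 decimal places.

P(component k | x) = w_k·f_k(x) / marginal(x), where marginal(x) = Σ_j w_j·f_j(x).
Exponential densities:
  f_Idle = 2.0·e^(−2.0·0.3) = 2.0·e^(−0.6000) = 1.09762
  f_Saturated = 2.1·e^(−2.1·0.3) = 2.1·e^(−0.6300) = 1.11844
  f_Degraded = 2.8·e^(−2.8·0.3) = 2.8·e^(−0.8400) = 1.20879
Weight by the priors:
  w_Idle·f_Idle = 0.09 × 1.09762 = 0.0987861
  w_Saturated·f_Saturated = 0.47 × 1.11844 = 0.525668
  w_Degraded·f_Degraded = 0.44 × 1.20879 = 0.531867
Evidence: 0.0987861 + 0.525668 + 0.531867 = 1.15632
P(State Saturated | 0.3 seconds) ≈ 0.4546

0.4546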